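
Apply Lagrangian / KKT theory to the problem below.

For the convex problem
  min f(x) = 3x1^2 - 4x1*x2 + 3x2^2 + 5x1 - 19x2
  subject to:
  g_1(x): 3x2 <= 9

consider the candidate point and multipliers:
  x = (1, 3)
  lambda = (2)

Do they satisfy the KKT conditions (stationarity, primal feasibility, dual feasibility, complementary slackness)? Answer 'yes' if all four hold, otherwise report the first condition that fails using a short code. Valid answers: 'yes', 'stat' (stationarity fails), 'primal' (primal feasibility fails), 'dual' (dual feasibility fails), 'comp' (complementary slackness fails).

Gradient of f: grad f(x) = Q x + c = (-1, -5)
Constraint values g_i(x) = a_i^T x - b_i:
  g_1((1, 3)) = 0
Stationarity residual: grad f(x) + sum_i lambda_i a_i = (-1, 1)
  -> stationarity FAILS
Primal feasibility (all g_i <= 0): OK
Dual feasibility (all lambda_i >= 0): OK
Complementary slackness (lambda_i * g_i(x) = 0 for all i): OK

Verdict: the first failing condition is stationarity -> stat.

stat


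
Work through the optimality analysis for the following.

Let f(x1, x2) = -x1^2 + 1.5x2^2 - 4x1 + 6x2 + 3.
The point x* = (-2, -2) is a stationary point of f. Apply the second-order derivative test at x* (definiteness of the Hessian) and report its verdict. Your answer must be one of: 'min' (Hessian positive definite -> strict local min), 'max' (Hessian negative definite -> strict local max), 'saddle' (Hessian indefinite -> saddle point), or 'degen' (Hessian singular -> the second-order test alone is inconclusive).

Compute the Hessian H = grad^2 f:
  H = [[-2, 0], [0, 3]]
Verify stationarity: grad f(x*) = H x* + g = (0, 0).
Eigenvalues of H: -2, 3.
Eigenvalues have mixed signs, so H is indefinite -> x* is a saddle point.

saddle


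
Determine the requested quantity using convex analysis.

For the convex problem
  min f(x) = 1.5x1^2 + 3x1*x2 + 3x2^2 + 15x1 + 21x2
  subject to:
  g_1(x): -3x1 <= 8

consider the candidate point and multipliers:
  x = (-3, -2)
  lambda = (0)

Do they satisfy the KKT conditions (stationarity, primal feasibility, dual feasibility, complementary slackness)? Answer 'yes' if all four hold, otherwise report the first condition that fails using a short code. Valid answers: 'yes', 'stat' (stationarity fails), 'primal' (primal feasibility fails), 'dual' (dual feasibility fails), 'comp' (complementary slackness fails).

Gradient of f: grad f(x) = Q x + c = (0, 0)
Constraint values g_i(x) = a_i^T x - b_i:
  g_1((-3, -2)) = 1
Stationarity residual: grad f(x) + sum_i lambda_i a_i = (0, 0)
  -> stationarity OK
Primal feasibility (all g_i <= 0): FAILS
Dual feasibility (all lambda_i >= 0): OK
Complementary slackness (lambda_i * g_i(x) = 0 for all i): OK

Verdict: the first failing condition is primal_feasibility -> primal.

primal


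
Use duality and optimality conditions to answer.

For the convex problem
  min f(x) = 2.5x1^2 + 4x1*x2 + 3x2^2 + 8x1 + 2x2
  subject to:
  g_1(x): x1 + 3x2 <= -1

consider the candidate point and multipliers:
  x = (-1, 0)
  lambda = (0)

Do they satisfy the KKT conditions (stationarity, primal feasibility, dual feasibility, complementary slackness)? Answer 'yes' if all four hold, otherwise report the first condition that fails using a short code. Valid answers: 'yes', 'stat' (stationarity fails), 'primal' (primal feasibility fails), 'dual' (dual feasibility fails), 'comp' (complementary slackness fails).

Gradient of f: grad f(x) = Q x + c = (3, -2)
Constraint values g_i(x) = a_i^T x - b_i:
  g_1((-1, 0)) = 0
Stationarity residual: grad f(x) + sum_i lambda_i a_i = (3, -2)
  -> stationarity FAILS
Primal feasibility (all g_i <= 0): OK
Dual feasibility (all lambda_i >= 0): OK
Complementary slackness (lambda_i * g_i(x) = 0 for all i): OK

Verdict: the first failing condition is stationarity -> stat.

stat


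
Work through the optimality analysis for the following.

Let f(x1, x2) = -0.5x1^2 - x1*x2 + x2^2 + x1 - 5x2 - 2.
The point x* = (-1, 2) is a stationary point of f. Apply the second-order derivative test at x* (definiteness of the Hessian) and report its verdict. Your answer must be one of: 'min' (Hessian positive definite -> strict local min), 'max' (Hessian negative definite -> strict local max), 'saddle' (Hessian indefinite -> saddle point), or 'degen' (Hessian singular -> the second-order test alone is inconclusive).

Compute the Hessian H = grad^2 f:
  H = [[-1, -1], [-1, 2]]
Verify stationarity: grad f(x*) = H x* + g = (0, 0).
Eigenvalues of H: -1.3028, 2.3028.
Eigenvalues have mixed signs, so H is indefinite -> x* is a saddle point.

saddle


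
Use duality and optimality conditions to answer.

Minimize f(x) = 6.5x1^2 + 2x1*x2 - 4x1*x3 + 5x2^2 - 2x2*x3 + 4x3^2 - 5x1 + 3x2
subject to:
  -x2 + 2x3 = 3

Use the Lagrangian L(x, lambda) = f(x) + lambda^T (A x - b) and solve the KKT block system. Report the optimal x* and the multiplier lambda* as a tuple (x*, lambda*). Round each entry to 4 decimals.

Form the Lagrangian:
  L(x, lambda) = (1/2) x^T Q x + c^T x + lambda^T (A x - b)
Stationarity (grad_x L = 0): Q x + c + A^T lambda = 0.
Primal feasibility: A x = b.

This gives the KKT block system:
  [ Q   A^T ] [ x     ]   [-c ]
  [ A    0  ] [ lambda ] = [ b ]

Solving the linear system:
  x*      = (0.8462, -0.6, 1.2)
  lambda* = (-3.7077)
  f(x*)   = 2.5462

x* = (0.8462, -0.6, 1.2), lambda* = (-3.7077)


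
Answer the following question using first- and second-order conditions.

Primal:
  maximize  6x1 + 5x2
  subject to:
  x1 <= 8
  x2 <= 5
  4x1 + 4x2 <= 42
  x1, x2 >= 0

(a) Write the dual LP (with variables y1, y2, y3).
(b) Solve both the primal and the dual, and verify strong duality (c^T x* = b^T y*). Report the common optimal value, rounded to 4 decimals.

The standard primal-dual pair for 'max c^T x s.t. A x <= b, x >= 0' is:
  Dual:  min b^T y  s.t.  A^T y >= c,  y >= 0.

So the dual LP is:
  minimize  8y1 + 5y2 + 42y3
  subject to:
    y1 + 4y3 >= 6
    y2 + 4y3 >= 5
    y1, y2, y3 >= 0

Solving the primal: x* = (8, 2.5).
  primal value c^T x* = 60.5.
Solving the dual: y* = (1, 0, 1.25).
  dual value b^T y* = 60.5.
Strong duality: c^T x* = b^T y*. Confirmed.

60.5


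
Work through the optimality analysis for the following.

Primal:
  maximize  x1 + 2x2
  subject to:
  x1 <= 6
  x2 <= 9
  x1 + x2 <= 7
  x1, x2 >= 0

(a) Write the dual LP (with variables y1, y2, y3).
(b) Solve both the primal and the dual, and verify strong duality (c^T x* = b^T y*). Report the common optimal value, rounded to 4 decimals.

The standard primal-dual pair for 'max c^T x s.t. A x <= b, x >= 0' is:
  Dual:  min b^T y  s.t.  A^T y >= c,  y >= 0.

So the dual LP is:
  minimize  6y1 + 9y2 + 7y3
  subject to:
    y1 + y3 >= 1
    y2 + y3 >= 2
    y1, y2, y3 >= 0

Solving the primal: x* = (0, 7).
  primal value c^T x* = 14.
Solving the dual: y* = (0, 0, 2).
  dual value b^T y* = 14.
Strong duality: c^T x* = b^T y*. Confirmed.

14


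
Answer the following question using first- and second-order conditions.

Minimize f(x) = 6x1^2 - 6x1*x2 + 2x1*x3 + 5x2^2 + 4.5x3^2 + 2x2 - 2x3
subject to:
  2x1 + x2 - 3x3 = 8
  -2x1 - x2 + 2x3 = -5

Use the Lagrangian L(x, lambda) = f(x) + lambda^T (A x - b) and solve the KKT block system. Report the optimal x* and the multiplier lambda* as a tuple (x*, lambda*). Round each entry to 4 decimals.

Form the Lagrangian:
  L(x, lambda) = (1/2) x^T Q x + c^T x + lambda^T (A x - b)
Stationarity (grad_x L = 0): Q x + c + A^T lambda = 0.
Primal feasibility: A x = b.

This gives the KKT block system:
  [ Q   A^T ] [ x     ]   [-c ]
  [ A    0  ] [ lambda ] = [ b ]

Solving the linear system:
  x*      = (-0.2105, -0.5789, -3)
  lambda* = (-34.4737, -37)
  f(x*)   = 47.8158

x* = (-0.2105, -0.5789, -3), lambda* = (-34.4737, -37)


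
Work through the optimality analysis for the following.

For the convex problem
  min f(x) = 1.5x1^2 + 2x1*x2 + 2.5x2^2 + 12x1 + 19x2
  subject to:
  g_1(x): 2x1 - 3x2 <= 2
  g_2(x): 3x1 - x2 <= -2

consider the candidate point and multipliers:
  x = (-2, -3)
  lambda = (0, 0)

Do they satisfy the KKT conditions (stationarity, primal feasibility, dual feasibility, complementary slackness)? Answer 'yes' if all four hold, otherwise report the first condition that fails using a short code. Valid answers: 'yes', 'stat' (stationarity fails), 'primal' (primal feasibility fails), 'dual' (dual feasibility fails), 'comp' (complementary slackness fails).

Gradient of f: grad f(x) = Q x + c = (0, 0)
Constraint values g_i(x) = a_i^T x - b_i:
  g_1((-2, -3)) = 3
  g_2((-2, -3)) = -1
Stationarity residual: grad f(x) + sum_i lambda_i a_i = (0, 0)
  -> stationarity OK
Primal feasibility (all g_i <= 0): FAILS
Dual feasibility (all lambda_i >= 0): OK
Complementary slackness (lambda_i * g_i(x) = 0 for all i): OK

Verdict: the first failing condition is primal_feasibility -> primal.

primal


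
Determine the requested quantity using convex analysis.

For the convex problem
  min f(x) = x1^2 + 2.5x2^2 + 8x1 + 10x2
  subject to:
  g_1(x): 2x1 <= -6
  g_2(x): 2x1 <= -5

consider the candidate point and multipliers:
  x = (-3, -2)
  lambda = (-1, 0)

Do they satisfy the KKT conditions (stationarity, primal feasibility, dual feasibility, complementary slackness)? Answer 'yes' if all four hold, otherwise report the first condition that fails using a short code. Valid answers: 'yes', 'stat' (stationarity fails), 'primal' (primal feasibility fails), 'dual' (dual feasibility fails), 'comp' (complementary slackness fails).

Gradient of f: grad f(x) = Q x + c = (2, 0)
Constraint values g_i(x) = a_i^T x - b_i:
  g_1((-3, -2)) = 0
  g_2((-3, -2)) = -1
Stationarity residual: grad f(x) + sum_i lambda_i a_i = (0, 0)
  -> stationarity OK
Primal feasibility (all g_i <= 0): OK
Dual feasibility (all lambda_i >= 0): FAILS
Complementary slackness (lambda_i * g_i(x) = 0 for all i): OK

Verdict: the first failing condition is dual_feasibility -> dual.

dual


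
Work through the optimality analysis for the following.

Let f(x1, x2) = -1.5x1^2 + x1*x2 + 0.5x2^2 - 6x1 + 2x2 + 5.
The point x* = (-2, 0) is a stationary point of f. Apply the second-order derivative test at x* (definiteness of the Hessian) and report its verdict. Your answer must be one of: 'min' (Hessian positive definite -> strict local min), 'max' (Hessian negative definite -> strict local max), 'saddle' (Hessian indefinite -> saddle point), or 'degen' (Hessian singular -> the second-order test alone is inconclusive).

Compute the Hessian H = grad^2 f:
  H = [[-3, 1], [1, 1]]
Verify stationarity: grad f(x*) = H x* + g = (0, 0).
Eigenvalues of H: -3.2361, 1.2361.
Eigenvalues have mixed signs, so H is indefinite -> x* is a saddle point.

saddle


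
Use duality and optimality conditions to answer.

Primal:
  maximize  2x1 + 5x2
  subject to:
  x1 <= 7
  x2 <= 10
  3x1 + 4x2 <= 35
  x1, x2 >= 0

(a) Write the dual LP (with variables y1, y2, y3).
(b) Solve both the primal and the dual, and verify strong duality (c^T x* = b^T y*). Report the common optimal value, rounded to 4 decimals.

The standard primal-dual pair for 'max c^T x s.t. A x <= b, x >= 0' is:
  Dual:  min b^T y  s.t.  A^T y >= c,  y >= 0.

So the dual LP is:
  minimize  7y1 + 10y2 + 35y3
  subject to:
    y1 + 3y3 >= 2
    y2 + 4y3 >= 5
    y1, y2, y3 >= 0

Solving the primal: x* = (0, 8.75).
  primal value c^T x* = 43.75.
Solving the dual: y* = (0, 0, 1.25).
  dual value b^T y* = 43.75.
Strong duality: c^T x* = b^T y*. Confirmed.

43.75


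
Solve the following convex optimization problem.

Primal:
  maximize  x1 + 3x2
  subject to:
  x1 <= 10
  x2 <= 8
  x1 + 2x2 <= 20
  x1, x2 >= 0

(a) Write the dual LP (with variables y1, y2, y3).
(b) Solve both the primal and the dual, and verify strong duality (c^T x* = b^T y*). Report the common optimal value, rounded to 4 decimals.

The standard primal-dual pair for 'max c^T x s.t. A x <= b, x >= 0' is:
  Dual:  min b^T y  s.t.  A^T y >= c,  y >= 0.

So the dual LP is:
  minimize  10y1 + 8y2 + 20y3
  subject to:
    y1 + y3 >= 1
    y2 + 2y3 >= 3
    y1, y2, y3 >= 0

Solving the primal: x* = (4, 8).
  primal value c^T x* = 28.
Solving the dual: y* = (0, 1, 1).
  dual value b^T y* = 28.
Strong duality: c^T x* = b^T y*. Confirmed.

28


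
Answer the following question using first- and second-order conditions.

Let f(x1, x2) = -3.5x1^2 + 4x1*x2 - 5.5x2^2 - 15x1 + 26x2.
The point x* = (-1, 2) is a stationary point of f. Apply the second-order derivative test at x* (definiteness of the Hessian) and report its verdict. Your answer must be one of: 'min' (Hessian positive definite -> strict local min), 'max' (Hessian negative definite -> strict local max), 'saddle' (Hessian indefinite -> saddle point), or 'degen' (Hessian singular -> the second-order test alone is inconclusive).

Compute the Hessian H = grad^2 f:
  H = [[-7, 4], [4, -11]]
Verify stationarity: grad f(x*) = H x* + g = (0, 0).
Eigenvalues of H: -13.4721, -4.5279.
Both eigenvalues < 0, so H is negative definite -> x* is a strict local max.

max


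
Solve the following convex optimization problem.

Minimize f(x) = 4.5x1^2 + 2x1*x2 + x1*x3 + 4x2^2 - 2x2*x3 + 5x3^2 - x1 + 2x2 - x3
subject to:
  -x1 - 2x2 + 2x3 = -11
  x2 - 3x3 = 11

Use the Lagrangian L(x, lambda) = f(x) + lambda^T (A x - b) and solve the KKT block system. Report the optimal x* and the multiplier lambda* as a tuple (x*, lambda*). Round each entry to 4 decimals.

Form the Lagrangian:
  L(x, lambda) = (1/2) x^T Q x + c^T x + lambda^T (A x - b)
Stationarity (grad_x L = 0): Q x + c + A^T lambda = 0.
Primal feasibility: A x = b.

This gives the KKT block system:
  [ Q   A^T ] [ x     ]   [-c ]
  [ A    0  ] [ lambda ] = [ b ]

Solving the linear system:
  x*      = (1.2025, 1.8481, -3.0506)
  lambda* = (10.4684, -4.3544)
  f(x*)   = 84.2975

x* = (1.2025, 1.8481, -3.0506), lambda* = (10.4684, -4.3544)


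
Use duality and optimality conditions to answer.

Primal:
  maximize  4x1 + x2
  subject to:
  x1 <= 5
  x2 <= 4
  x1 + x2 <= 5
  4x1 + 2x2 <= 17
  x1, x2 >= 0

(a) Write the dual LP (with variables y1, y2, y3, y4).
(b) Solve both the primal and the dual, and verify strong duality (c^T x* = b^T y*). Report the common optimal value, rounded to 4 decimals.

The standard primal-dual pair for 'max c^T x s.t. A x <= b, x >= 0' is:
  Dual:  min b^T y  s.t.  A^T y >= c,  y >= 0.

So the dual LP is:
  minimize  5y1 + 4y2 + 5y3 + 17y4
  subject to:
    y1 + y3 + 4y4 >= 4
    y2 + y3 + 2y4 >= 1
    y1, y2, y3, y4 >= 0

Solving the primal: x* = (4.25, 0).
  primal value c^T x* = 17.
Solving the dual: y* = (0, 0, 0, 1).
  dual value b^T y* = 17.
Strong duality: c^T x* = b^T y*. Confirmed.

17


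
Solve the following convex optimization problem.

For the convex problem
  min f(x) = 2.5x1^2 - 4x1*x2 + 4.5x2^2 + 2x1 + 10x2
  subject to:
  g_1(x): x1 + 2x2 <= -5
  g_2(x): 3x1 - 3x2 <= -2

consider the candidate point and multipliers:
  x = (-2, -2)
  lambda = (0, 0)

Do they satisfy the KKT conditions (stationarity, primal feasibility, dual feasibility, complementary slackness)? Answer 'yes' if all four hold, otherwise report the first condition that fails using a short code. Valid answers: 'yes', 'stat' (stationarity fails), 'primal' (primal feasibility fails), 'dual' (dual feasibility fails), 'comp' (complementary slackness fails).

Gradient of f: grad f(x) = Q x + c = (0, 0)
Constraint values g_i(x) = a_i^T x - b_i:
  g_1((-2, -2)) = -1
  g_2((-2, -2)) = 2
Stationarity residual: grad f(x) + sum_i lambda_i a_i = (0, 0)
  -> stationarity OK
Primal feasibility (all g_i <= 0): FAILS
Dual feasibility (all lambda_i >= 0): OK
Complementary slackness (lambda_i * g_i(x) = 0 for all i): OK

Verdict: the first failing condition is primal_feasibility -> primal.

primal


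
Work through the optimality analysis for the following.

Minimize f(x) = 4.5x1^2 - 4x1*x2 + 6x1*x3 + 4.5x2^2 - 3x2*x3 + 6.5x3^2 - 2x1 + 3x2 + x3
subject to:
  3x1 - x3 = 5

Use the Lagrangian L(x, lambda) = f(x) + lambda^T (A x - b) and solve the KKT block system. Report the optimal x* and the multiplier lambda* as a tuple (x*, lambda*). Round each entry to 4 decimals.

Form the Lagrangian:
  L(x, lambda) = (1/2) x^T Q x + c^T x + lambda^T (A x - b)
Stationarity (grad_x L = 0): Q x + c + A^T lambda = 0.
Primal feasibility: A x = b.

This gives the KKT block system:
  [ Q   A^T ] [ x     ]   [-c ]
  [ A    0  ] [ lambda ] = [ b ]

Solving the linear system:
  x*      = (1.3825, -0.0031, -0.8526)
  lambda* = (-1.7797)
  f(x*)   = 2.6358

x* = (1.3825, -0.0031, -0.8526), lambda* = (-1.7797)


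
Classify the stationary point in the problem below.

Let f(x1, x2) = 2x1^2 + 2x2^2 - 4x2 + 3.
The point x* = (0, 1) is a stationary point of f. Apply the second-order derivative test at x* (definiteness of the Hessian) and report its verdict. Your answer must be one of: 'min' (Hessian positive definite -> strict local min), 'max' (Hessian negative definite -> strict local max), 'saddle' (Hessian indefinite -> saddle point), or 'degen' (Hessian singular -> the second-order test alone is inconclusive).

Compute the Hessian H = grad^2 f:
  H = [[4, 0], [0, 4]]
Verify stationarity: grad f(x*) = H x* + g = (0, 0).
Eigenvalues of H: 4, 4.
Both eigenvalues > 0, so H is positive definite -> x* is a strict local min.

min


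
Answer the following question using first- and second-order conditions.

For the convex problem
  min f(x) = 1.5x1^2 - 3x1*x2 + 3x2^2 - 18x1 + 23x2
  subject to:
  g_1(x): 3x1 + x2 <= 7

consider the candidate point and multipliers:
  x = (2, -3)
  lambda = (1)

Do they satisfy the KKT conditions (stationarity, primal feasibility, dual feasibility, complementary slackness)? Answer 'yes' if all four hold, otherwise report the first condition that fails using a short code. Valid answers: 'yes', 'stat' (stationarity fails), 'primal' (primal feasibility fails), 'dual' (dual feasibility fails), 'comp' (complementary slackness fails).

Gradient of f: grad f(x) = Q x + c = (-3, -1)
Constraint values g_i(x) = a_i^T x - b_i:
  g_1((2, -3)) = -4
Stationarity residual: grad f(x) + sum_i lambda_i a_i = (0, 0)
  -> stationarity OK
Primal feasibility (all g_i <= 0): OK
Dual feasibility (all lambda_i >= 0): OK
Complementary slackness (lambda_i * g_i(x) = 0 for all i): FAILS

Verdict: the first failing condition is complementary_slackness -> comp.

comp


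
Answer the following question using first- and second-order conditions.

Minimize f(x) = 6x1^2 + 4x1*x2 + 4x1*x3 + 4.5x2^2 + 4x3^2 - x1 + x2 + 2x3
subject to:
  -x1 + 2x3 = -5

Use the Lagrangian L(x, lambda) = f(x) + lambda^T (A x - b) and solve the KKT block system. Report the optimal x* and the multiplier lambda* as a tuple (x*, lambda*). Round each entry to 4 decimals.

Form the Lagrangian:
  L(x, lambda) = (1/2) x^T Q x + c^T x + lambda^T (A x - b)
Stationarity (grad_x L = 0): Q x + c + A^T lambda = 0.
Primal feasibility: A x = b.

This gives the KKT block system:
  [ Q   A^T ] [ x     ]   [-c ]
  [ A    0  ] [ lambda ] = [ b ]

Solving the linear system:
  x*      = (1.2603, -0.6712, -1.8699)
  lambda* = (3.9589)
  f(x*)   = 7.0616

x* = (1.2603, -0.6712, -1.8699), lambda* = (3.9589)


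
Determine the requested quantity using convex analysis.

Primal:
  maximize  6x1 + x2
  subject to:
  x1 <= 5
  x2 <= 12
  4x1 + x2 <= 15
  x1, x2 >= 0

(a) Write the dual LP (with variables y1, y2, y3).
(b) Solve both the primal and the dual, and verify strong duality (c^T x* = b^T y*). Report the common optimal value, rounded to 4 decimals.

The standard primal-dual pair for 'max c^T x s.t. A x <= b, x >= 0' is:
  Dual:  min b^T y  s.t.  A^T y >= c,  y >= 0.

So the dual LP is:
  minimize  5y1 + 12y2 + 15y3
  subject to:
    y1 + 4y3 >= 6
    y2 + y3 >= 1
    y1, y2, y3 >= 0

Solving the primal: x* = (3.75, 0).
  primal value c^T x* = 22.5.
Solving the dual: y* = (0, 0, 1.5).
  dual value b^T y* = 22.5.
Strong duality: c^T x* = b^T y*. Confirmed.

22.5


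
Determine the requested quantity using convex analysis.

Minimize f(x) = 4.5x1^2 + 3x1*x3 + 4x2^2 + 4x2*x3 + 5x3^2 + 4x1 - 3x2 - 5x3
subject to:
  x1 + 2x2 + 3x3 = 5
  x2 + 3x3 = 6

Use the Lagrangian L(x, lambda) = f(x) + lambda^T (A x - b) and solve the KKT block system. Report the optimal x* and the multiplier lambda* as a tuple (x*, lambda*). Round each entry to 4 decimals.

Form the Lagrangian:
  L(x, lambda) = (1/2) x^T Q x + c^T x + lambda^T (A x - b)
Stationarity (grad_x L = 0): Q x + c + A^T lambda = 0.
Primal feasibility: A x = b.

This gives the KKT block system:
  [ Q   A^T ] [ x     ]   [-c ]
  [ A    0  ] [ lambda ] = [ b ]

Solving the linear system:
  x*      = (-1, 0, 2)
  lambda* = (-1, -3)
  f(x*)   = 4.5

x* = (-1, 0, 2), lambda* = (-1, -3)


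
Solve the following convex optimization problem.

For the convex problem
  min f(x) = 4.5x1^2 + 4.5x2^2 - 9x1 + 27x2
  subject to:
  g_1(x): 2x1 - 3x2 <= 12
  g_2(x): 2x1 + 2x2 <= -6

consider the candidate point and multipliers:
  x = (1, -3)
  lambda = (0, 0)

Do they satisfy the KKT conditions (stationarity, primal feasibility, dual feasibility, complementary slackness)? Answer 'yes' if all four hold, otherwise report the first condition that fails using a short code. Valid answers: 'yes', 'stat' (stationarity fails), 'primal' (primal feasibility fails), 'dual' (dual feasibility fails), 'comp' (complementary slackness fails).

Gradient of f: grad f(x) = Q x + c = (0, 0)
Constraint values g_i(x) = a_i^T x - b_i:
  g_1((1, -3)) = -1
  g_2((1, -3)) = 2
Stationarity residual: grad f(x) + sum_i lambda_i a_i = (0, 0)
  -> stationarity OK
Primal feasibility (all g_i <= 0): FAILS
Dual feasibility (all lambda_i >= 0): OK
Complementary slackness (lambda_i * g_i(x) = 0 for all i): OK

Verdict: the first failing condition is primal_feasibility -> primal.

primal


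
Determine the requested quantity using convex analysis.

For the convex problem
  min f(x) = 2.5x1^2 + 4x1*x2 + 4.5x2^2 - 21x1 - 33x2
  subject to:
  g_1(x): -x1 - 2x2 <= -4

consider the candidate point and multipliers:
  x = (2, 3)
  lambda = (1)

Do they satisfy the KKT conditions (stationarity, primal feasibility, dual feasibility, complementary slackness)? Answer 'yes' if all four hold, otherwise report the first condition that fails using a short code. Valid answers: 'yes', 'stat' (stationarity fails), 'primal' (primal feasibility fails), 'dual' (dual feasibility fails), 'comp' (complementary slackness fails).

Gradient of f: grad f(x) = Q x + c = (1, 2)
Constraint values g_i(x) = a_i^T x - b_i:
  g_1((2, 3)) = -4
Stationarity residual: grad f(x) + sum_i lambda_i a_i = (0, 0)
  -> stationarity OK
Primal feasibility (all g_i <= 0): OK
Dual feasibility (all lambda_i >= 0): OK
Complementary slackness (lambda_i * g_i(x) = 0 for all i): FAILS

Verdict: the first failing condition is complementary_slackness -> comp.

comp


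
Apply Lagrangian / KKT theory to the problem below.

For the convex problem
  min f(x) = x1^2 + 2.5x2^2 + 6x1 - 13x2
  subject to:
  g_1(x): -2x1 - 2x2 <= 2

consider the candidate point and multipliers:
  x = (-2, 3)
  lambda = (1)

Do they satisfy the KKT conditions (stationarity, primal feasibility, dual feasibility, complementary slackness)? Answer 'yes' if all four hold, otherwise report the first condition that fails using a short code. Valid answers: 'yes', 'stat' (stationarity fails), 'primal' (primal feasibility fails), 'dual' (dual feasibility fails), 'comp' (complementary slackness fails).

Gradient of f: grad f(x) = Q x + c = (2, 2)
Constraint values g_i(x) = a_i^T x - b_i:
  g_1((-2, 3)) = -4
Stationarity residual: grad f(x) + sum_i lambda_i a_i = (0, 0)
  -> stationarity OK
Primal feasibility (all g_i <= 0): OK
Dual feasibility (all lambda_i >= 0): OK
Complementary slackness (lambda_i * g_i(x) = 0 for all i): FAILS

Verdict: the first failing condition is complementary_slackness -> comp.

comp


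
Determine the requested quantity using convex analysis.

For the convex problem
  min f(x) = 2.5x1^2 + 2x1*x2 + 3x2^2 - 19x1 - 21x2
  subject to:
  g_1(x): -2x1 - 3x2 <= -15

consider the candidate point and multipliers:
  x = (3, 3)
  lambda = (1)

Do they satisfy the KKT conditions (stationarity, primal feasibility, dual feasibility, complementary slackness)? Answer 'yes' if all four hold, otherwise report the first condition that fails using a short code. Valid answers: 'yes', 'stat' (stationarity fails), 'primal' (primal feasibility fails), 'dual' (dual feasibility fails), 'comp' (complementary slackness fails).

Gradient of f: grad f(x) = Q x + c = (2, 3)
Constraint values g_i(x) = a_i^T x - b_i:
  g_1((3, 3)) = 0
Stationarity residual: grad f(x) + sum_i lambda_i a_i = (0, 0)
  -> stationarity OK
Primal feasibility (all g_i <= 0): OK
Dual feasibility (all lambda_i >= 0): OK
Complementary slackness (lambda_i * g_i(x) = 0 for all i): OK

Verdict: yes, KKT holds.

yes


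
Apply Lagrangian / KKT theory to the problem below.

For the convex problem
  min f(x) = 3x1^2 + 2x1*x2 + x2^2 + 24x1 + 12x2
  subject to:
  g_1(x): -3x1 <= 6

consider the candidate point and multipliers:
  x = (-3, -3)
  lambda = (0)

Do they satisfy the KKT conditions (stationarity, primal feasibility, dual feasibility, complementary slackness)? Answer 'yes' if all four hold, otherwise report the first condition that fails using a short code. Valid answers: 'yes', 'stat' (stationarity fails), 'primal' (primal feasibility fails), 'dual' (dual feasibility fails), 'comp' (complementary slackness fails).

Gradient of f: grad f(x) = Q x + c = (0, 0)
Constraint values g_i(x) = a_i^T x - b_i:
  g_1((-3, -3)) = 3
Stationarity residual: grad f(x) + sum_i lambda_i a_i = (0, 0)
  -> stationarity OK
Primal feasibility (all g_i <= 0): FAILS
Dual feasibility (all lambda_i >= 0): OK
Complementary slackness (lambda_i * g_i(x) = 0 for all i): OK

Verdict: the first failing condition is primal_feasibility -> primal.

primal


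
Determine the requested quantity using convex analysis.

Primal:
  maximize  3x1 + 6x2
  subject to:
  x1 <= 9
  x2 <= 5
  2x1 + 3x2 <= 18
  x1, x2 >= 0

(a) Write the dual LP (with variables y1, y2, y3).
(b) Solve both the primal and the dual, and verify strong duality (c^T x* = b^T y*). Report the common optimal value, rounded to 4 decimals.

The standard primal-dual pair for 'max c^T x s.t. A x <= b, x >= 0' is:
  Dual:  min b^T y  s.t.  A^T y >= c,  y >= 0.

So the dual LP is:
  minimize  9y1 + 5y2 + 18y3
  subject to:
    y1 + 2y3 >= 3
    y2 + 3y3 >= 6
    y1, y2, y3 >= 0

Solving the primal: x* = (1.5, 5).
  primal value c^T x* = 34.5.
Solving the dual: y* = (0, 1.5, 1.5).
  dual value b^T y* = 34.5.
Strong duality: c^T x* = b^T y*. Confirmed.

34.5


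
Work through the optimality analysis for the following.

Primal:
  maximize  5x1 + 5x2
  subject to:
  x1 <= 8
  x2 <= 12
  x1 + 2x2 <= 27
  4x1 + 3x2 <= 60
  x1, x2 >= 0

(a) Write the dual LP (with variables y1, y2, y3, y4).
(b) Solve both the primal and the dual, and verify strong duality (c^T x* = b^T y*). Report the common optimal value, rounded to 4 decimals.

The standard primal-dual pair for 'max c^T x s.t. A x <= b, x >= 0' is:
  Dual:  min b^T y  s.t.  A^T y >= c,  y >= 0.

So the dual LP is:
  minimize  8y1 + 12y2 + 27y3 + 60y4
  subject to:
    y1 + y3 + 4y4 >= 5
    y2 + 2y3 + 3y4 >= 5
    y1, y2, y3, y4 >= 0

Solving the primal: x* = (7.8, 9.6).
  primal value c^T x* = 87.
Solving the dual: y* = (0, 0, 1, 1).
  dual value b^T y* = 87.
Strong duality: c^T x* = b^T y*. Confirmed.

87


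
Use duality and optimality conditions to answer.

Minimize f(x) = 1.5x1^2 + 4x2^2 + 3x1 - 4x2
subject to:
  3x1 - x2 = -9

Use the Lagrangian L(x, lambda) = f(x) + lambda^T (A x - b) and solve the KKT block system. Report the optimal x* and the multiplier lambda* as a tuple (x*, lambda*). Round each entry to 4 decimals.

Form the Lagrangian:
  L(x, lambda) = (1/2) x^T Q x + c^T x + lambda^T (A x - b)
Stationarity (grad_x L = 0): Q x + c + A^T lambda = 0.
Primal feasibility: A x = b.

This gives the KKT block system:
  [ Q   A^T ] [ x     ]   [-c ]
  [ A    0  ] [ lambda ] = [ b ]

Solving the linear system:
  x*      = (-2.76, 0.72)
  lambda* = (1.76)
  f(x*)   = 2.34

x* = (-2.76, 0.72), lambda* = (1.76)


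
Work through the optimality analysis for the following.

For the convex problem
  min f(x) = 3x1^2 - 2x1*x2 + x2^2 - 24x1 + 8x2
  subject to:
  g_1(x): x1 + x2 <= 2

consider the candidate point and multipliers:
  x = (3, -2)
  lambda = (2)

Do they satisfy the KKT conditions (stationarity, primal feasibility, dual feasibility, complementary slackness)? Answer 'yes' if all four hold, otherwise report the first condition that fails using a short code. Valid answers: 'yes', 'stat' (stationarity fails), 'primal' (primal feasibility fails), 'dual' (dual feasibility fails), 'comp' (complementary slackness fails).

Gradient of f: grad f(x) = Q x + c = (-2, -2)
Constraint values g_i(x) = a_i^T x - b_i:
  g_1((3, -2)) = -1
Stationarity residual: grad f(x) + sum_i lambda_i a_i = (0, 0)
  -> stationarity OK
Primal feasibility (all g_i <= 0): OK
Dual feasibility (all lambda_i >= 0): OK
Complementary slackness (lambda_i * g_i(x) = 0 for all i): FAILS

Verdict: the first failing condition is complementary_slackness -> comp.

comp


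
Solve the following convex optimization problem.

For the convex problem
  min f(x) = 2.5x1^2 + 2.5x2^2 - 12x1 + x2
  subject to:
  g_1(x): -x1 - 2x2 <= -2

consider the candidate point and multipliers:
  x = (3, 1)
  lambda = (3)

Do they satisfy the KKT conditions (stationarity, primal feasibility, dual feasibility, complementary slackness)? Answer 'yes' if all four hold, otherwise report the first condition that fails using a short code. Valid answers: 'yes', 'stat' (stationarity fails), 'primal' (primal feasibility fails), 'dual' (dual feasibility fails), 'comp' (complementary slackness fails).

Gradient of f: grad f(x) = Q x + c = (3, 6)
Constraint values g_i(x) = a_i^T x - b_i:
  g_1((3, 1)) = -3
Stationarity residual: grad f(x) + sum_i lambda_i a_i = (0, 0)
  -> stationarity OK
Primal feasibility (all g_i <= 0): OK
Dual feasibility (all lambda_i >= 0): OK
Complementary slackness (lambda_i * g_i(x) = 0 for all i): FAILS

Verdict: the first failing condition is complementary_slackness -> comp.

comp


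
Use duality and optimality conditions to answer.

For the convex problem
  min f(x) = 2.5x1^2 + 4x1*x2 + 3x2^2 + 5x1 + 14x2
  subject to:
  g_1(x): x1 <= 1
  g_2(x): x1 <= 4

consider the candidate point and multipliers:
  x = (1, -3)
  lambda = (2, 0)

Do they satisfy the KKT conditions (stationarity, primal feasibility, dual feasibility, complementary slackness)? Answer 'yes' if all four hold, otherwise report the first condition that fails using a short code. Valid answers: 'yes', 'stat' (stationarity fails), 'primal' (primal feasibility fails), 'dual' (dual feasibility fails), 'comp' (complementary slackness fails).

Gradient of f: grad f(x) = Q x + c = (-2, 0)
Constraint values g_i(x) = a_i^T x - b_i:
  g_1((1, -3)) = 0
  g_2((1, -3)) = -3
Stationarity residual: grad f(x) + sum_i lambda_i a_i = (0, 0)
  -> stationarity OK
Primal feasibility (all g_i <= 0): OK
Dual feasibility (all lambda_i >= 0): OK
Complementary slackness (lambda_i * g_i(x) = 0 for all i): OK

Verdict: yes, KKT holds.

yes


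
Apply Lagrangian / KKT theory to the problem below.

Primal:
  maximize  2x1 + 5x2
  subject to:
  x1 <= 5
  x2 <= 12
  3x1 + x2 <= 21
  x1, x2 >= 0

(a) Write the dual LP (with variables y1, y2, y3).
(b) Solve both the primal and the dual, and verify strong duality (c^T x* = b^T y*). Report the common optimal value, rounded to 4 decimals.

The standard primal-dual pair for 'max c^T x s.t. A x <= b, x >= 0' is:
  Dual:  min b^T y  s.t.  A^T y >= c,  y >= 0.

So the dual LP is:
  minimize  5y1 + 12y2 + 21y3
  subject to:
    y1 + 3y3 >= 2
    y2 + y3 >= 5
    y1, y2, y3 >= 0

Solving the primal: x* = (3, 12).
  primal value c^T x* = 66.
Solving the dual: y* = (0, 4.3333, 0.6667).
  dual value b^T y* = 66.
Strong duality: c^T x* = b^T y*. Confirmed.

66


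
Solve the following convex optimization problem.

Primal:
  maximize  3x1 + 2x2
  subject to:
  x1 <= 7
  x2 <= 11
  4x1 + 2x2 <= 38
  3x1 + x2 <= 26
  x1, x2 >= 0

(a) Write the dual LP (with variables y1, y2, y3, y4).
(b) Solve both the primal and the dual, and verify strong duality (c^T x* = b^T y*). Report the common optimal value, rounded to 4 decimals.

The standard primal-dual pair for 'max c^T x s.t. A x <= b, x >= 0' is:
  Dual:  min b^T y  s.t.  A^T y >= c,  y >= 0.

So the dual LP is:
  minimize  7y1 + 11y2 + 38y3 + 26y4
  subject to:
    y1 + 4y3 + 3y4 >= 3
    y2 + 2y3 + y4 >= 2
    y1, y2, y3, y4 >= 0

Solving the primal: x* = (4, 11).
  primal value c^T x* = 34.
Solving the dual: y* = (0, 0.5, 0.75, 0).
  dual value b^T y* = 34.
Strong duality: c^T x* = b^T y*. Confirmed.

34


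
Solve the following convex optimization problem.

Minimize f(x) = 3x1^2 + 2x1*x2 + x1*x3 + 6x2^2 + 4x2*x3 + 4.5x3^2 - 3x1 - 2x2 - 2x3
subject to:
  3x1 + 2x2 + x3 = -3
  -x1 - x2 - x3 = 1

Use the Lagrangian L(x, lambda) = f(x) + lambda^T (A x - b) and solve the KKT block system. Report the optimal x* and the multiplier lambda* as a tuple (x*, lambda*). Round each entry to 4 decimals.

Form the Lagrangian:
  L(x, lambda) = (1/2) x^T Q x + c^T x + lambda^T (A x - b)
Stationarity (grad_x L = 0): Q x + c + A^T lambda = 0.
Primal feasibility: A x = b.

This gives the KKT block system:
  [ Q   A^T ] [ x     ]   [-c ]
  [ A    0  ] [ lambda ] = [ b ]

Solving the linear system:
  x*      = (-0.9024, -0.1951, 0.0976)
  lambda* = (2.9512, 0.1463)
  f(x*)   = 5.8049

x* = (-0.9024, -0.1951, 0.0976), lambda* = (2.9512, 0.1463)


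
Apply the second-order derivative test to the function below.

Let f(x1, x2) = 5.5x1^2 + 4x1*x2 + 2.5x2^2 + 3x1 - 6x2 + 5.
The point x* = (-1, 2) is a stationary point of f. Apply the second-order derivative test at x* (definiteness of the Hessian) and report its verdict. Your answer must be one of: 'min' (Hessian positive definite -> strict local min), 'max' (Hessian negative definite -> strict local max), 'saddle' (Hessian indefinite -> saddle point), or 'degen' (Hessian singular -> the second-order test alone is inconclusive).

Compute the Hessian H = grad^2 f:
  H = [[11, 4], [4, 5]]
Verify stationarity: grad f(x*) = H x* + g = (0, 0).
Eigenvalues of H: 3, 13.
Both eigenvalues > 0, so H is positive definite -> x* is a strict local min.

min


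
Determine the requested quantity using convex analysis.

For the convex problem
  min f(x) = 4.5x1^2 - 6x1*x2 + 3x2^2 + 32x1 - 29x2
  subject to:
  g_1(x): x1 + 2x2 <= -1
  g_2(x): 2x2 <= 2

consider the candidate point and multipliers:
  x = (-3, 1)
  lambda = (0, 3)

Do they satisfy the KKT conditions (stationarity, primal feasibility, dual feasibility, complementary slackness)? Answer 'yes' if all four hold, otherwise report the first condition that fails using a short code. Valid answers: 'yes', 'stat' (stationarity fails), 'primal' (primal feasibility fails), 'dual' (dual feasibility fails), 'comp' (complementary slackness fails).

Gradient of f: grad f(x) = Q x + c = (-1, -5)
Constraint values g_i(x) = a_i^T x - b_i:
  g_1((-3, 1)) = 0
  g_2((-3, 1)) = 0
Stationarity residual: grad f(x) + sum_i lambda_i a_i = (-1, 1)
  -> stationarity FAILS
Primal feasibility (all g_i <= 0): OK
Dual feasibility (all lambda_i >= 0): OK
Complementary slackness (lambda_i * g_i(x) = 0 for all i): OK

Verdict: the first failing condition is stationarity -> stat.

stat


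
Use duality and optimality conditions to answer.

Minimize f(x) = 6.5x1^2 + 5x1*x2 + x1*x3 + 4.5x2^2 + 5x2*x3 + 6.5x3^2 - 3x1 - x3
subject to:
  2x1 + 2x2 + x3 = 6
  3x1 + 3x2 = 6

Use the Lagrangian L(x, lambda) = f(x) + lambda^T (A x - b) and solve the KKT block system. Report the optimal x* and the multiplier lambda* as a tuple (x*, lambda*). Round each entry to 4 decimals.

Form the Lagrangian:
  L(x, lambda) = (1/2) x^T Q x + c^T x + lambda^T (A x - b)
Stationarity (grad_x L = 0): Q x + c + A^T lambda = 0.
Primal feasibility: A x = b.

This gives the KKT block system:
  [ Q   A^T ] [ x     ]   [-c ]
  [ A    0  ] [ lambda ] = [ b ]

Solving the linear system:
  x*      = (1.5833, 0.4167, 2)
  lambda* = (-28.6667, 11.8889)
  f(x*)   = 46.9583

x* = (1.5833, 0.4167, 2), lambda* = (-28.6667, 11.8889)


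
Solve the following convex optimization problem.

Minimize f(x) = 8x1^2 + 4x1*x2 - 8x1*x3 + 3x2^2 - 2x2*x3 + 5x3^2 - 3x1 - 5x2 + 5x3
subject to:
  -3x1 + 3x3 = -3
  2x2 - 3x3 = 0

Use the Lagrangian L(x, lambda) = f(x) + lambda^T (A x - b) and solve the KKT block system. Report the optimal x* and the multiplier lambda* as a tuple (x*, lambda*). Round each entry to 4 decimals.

Form the Lagrangian:
  L(x, lambda) = (1/2) x^T Q x + c^T x + lambda^T (A x - b)
Stationarity (grad_x L = 0): Q x + c + A^T lambda = 0.
Primal feasibility: A x = b.

This gives the KKT block system:
  [ Q   A^T ] [ x     ]   [-c ]
  [ A    0  ] [ lambda ] = [ b ]

Solving the linear system:
  x*      = (0.7119, -0.4322, -0.2881)
  lambda* = (2.9887, 2.0847)
  f(x*)   = 3.7754

x* = (0.7119, -0.4322, -0.2881), lambda* = (2.9887, 2.0847)


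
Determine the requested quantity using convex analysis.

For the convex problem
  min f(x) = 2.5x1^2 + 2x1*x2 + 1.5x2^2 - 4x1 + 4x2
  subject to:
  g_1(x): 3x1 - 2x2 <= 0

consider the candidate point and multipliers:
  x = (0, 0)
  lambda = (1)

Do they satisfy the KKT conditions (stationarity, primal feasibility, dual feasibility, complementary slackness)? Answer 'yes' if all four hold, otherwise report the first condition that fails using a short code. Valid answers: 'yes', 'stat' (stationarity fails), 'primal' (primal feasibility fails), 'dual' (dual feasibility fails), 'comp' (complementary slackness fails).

Gradient of f: grad f(x) = Q x + c = (-4, 4)
Constraint values g_i(x) = a_i^T x - b_i:
  g_1((0, 0)) = 0
Stationarity residual: grad f(x) + sum_i lambda_i a_i = (-1, 2)
  -> stationarity FAILS
Primal feasibility (all g_i <= 0): OK
Dual feasibility (all lambda_i >= 0): OK
Complementary slackness (lambda_i * g_i(x) = 0 for all i): OK

Verdict: the first failing condition is stationarity -> stat.

stat


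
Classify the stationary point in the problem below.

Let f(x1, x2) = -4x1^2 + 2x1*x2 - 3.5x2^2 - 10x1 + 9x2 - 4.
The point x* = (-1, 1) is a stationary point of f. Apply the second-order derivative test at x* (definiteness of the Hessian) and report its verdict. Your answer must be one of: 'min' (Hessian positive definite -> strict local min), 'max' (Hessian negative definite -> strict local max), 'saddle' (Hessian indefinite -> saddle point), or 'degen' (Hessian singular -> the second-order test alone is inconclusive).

Compute the Hessian H = grad^2 f:
  H = [[-8, 2], [2, -7]]
Verify stationarity: grad f(x*) = H x* + g = (0, 0).
Eigenvalues of H: -9.5616, -5.4384.
Both eigenvalues < 0, so H is negative definite -> x* is a strict local max.

max


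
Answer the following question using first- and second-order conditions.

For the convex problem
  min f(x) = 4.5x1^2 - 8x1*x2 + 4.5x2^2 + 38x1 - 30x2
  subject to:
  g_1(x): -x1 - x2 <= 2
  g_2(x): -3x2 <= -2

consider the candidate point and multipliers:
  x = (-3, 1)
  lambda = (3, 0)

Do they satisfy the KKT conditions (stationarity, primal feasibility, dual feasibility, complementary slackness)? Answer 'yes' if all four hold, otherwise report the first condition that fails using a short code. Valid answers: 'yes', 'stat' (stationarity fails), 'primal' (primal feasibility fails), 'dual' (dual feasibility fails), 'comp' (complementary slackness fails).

Gradient of f: grad f(x) = Q x + c = (3, 3)
Constraint values g_i(x) = a_i^T x - b_i:
  g_1((-3, 1)) = 0
  g_2((-3, 1)) = -1
Stationarity residual: grad f(x) + sum_i lambda_i a_i = (0, 0)
  -> stationarity OK
Primal feasibility (all g_i <= 0): OK
Dual feasibility (all lambda_i >= 0): OK
Complementary slackness (lambda_i * g_i(x) = 0 for all i): OK

Verdict: yes, KKT holds.

yes


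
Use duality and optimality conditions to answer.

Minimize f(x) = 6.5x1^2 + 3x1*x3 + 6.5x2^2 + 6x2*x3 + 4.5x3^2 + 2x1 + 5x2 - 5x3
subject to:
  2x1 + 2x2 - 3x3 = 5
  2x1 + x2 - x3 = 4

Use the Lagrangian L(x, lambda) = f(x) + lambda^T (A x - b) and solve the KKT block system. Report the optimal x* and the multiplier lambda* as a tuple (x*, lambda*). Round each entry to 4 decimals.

Form the Lagrangian:
  L(x, lambda) = (1/2) x^T Q x + c^T x + lambda^T (A x - b)
Stationarity (grad_x L = 0): Q x + c + A^T lambda = 0.
Primal feasibility: A x = b.

This gives the KKT block system:
  [ Q   A^T ] [ x     ]   [-c ]
  [ A    0  ] [ lambda ] = [ b ]

Solving the linear system:
  x*      = (1.6804, 0.2786, -0.3607)
  lambda* = (4.9238, -16.305)
  f(x*)   = 23.5792

x* = (1.6804, 0.2786, -0.3607), lambda* = (4.9238, -16.305)
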